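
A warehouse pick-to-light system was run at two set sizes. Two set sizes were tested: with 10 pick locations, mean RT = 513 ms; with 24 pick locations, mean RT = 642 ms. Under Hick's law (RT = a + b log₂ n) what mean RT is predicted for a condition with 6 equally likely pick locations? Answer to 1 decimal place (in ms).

RT is linear in log₂ n, so two points fix the line:
  b = (642 − 513) / (log₂ 24 − log₂ 10) = 129 / (4.5850 − 3.3219) = 102.135 ms/bit
  a = 513 − 102.135 × 3.3219 = 173.715 ms
Then RT(6) = 173.715 + 102.135 × log₂ 6 = 173.715 + 102.135 × 2.5850 ≈ 437.730 ms.

437.7 ms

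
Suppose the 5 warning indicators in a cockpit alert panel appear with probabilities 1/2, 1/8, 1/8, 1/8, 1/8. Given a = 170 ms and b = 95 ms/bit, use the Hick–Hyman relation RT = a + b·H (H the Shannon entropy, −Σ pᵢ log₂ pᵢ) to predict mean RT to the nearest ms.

H = −Σ pᵢ log₂ pᵢ = 0.5·1 + 0.125·3 + 0.125·3 + 0.125·3 + 0.125·3 = 2.000 bits.
RT = 170 + 95 × 2.000 = 360.00 ms.

360 ms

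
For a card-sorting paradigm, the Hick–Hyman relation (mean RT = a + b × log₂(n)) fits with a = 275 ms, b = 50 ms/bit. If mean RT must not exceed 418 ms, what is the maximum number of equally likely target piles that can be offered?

Information budget: (418 − 275)/50 = 2.8600 bits, so n ≤ 2^2.8600 = 7.260 → at most 7.

7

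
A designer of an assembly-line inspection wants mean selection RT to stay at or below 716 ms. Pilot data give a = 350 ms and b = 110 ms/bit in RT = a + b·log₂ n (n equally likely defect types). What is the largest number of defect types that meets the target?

110·log₂ n ≤ 716 − 350 = 366, giving log₂ n ≤ 3.3273 and n ≤ 10.037. The largest whole number is 10.

10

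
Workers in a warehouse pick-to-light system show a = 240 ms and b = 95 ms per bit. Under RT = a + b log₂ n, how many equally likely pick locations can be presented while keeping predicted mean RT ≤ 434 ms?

Set 240 + 95·log₂ n ≤ 434 → log₂ n ≤ (434 − 240)/95 = 2.0421.
So n ≤ 2^2.0421 = 4.118; the largest integer n is 4.

4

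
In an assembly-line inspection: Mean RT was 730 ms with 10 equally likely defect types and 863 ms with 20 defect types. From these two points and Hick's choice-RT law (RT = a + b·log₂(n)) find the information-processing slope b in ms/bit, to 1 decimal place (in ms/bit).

Slope: b = (863 − 730) / (log₂ 20 − log₂ 10) = 133/1.0000 = 133.000 ms/bit.

133.0 ms/bit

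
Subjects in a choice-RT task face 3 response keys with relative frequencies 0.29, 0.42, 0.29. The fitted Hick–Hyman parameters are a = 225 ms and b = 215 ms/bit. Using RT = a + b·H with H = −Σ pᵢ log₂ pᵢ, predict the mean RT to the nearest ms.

Entropy contributions −pᵢ log₂ pᵢ: 0.5179, 0.5256, 0.5179; sum H = 1.5615 bits.
RT = a + bH = 225 + 215·1.5615 = 560.71 ms.

561 ms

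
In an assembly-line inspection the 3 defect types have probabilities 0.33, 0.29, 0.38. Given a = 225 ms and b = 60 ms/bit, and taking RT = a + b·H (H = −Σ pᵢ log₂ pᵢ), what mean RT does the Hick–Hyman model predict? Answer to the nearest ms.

Entropy contributions −pᵢ log₂ pᵢ: 0.5278, 0.5179, 0.5305; sum H = 1.5762 bits.
RT = a + bH = 225 + 60·1.5762 = 319.57 ms.

320 ms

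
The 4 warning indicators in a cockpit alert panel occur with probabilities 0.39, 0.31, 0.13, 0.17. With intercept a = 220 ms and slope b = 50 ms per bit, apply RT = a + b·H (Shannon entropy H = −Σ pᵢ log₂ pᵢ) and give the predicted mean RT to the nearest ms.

H = 0.39·log₂(1/0.39) + 0.31·log₂(1/0.31) + 0.13·log₂(1/0.13) + 0.17·log₂(1/0.17) = 1.8708 bits.
RT = 220 + 50 × 1.8708 = 313.54 ms.

314 ms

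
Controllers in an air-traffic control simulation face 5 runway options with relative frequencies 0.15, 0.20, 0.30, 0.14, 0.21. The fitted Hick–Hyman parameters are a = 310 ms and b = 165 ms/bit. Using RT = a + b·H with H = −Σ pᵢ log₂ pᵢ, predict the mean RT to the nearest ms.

Entropy contributions −pᵢ log₂ pᵢ: 0.4105, 0.4644, 0.5211, 0.3971, 0.4728; sum H = 2.2660 bits.
RT = a + bH = 310 + 165·2.2660 = 683.88 ms.

684 ms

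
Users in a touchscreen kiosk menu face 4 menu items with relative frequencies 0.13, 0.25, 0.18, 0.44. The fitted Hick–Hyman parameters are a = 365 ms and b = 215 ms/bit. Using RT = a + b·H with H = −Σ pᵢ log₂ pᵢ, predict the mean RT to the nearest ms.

H = 0.13·log₂(1/0.13) + 0.25·log₂(1/0.25) + 0.18·log₂(1/0.18) + 0.44·log₂(1/0.44) = 1.8491 bits.
RT = 365 + 215 × 1.8491 = 762.56 ms.

763 ms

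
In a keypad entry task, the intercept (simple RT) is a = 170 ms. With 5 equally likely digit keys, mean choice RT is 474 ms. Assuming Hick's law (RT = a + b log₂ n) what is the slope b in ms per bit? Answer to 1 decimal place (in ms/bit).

130.9 ms/bit

5 alternatives carry log₂ 5 = 2.3219 bits; the choice cost is 474 − 170 = 304 ms, so b = 304/2.3219 = 130.926 ms/bit.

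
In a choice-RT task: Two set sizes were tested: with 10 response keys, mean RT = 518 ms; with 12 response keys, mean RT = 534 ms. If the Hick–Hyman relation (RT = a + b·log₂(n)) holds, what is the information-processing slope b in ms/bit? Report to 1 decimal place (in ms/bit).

Slope: b = (534 − 518) / (log₂ 12 − log₂ 10) = 16/0.2630 = 60.829 ms/bit.

60.8 ms/bit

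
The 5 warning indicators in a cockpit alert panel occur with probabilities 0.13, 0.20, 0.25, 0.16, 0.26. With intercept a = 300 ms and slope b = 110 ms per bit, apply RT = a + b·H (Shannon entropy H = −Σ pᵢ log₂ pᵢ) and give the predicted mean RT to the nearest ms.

H = 0.13·log₂(1/0.13) + 0.20·log₂(1/0.20) + 0.25·log₂(1/0.25) + 0.16·log₂(1/0.16) + 0.26·log₂(1/0.26) = 2.2753 bits.
RT = 300 + 110 × 2.2753 = 550.29 ms.

550 ms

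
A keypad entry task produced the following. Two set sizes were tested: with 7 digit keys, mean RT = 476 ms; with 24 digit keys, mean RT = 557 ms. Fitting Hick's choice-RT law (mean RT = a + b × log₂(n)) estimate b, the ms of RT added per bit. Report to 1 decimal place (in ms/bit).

45.6 ms/bit

b = (RT₂ − RT₁)/(log₂ n₂ − log₂ n₁) = (557 − 476)/(4.5850 − 2.8074) = 45.567 ms/bit.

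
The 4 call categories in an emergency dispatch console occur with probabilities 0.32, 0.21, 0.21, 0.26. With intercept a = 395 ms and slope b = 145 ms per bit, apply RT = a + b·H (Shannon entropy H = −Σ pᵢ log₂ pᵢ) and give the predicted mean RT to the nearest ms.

682 ms

H = 0.32·log₂(1/0.32) + 0.21·log₂(1/0.21) + 0.21·log₂(1/0.21) + 0.26·log₂(1/0.26) = 1.9770 bits.
RT = 395 + 145 × 1.9770 = 681.66 ms.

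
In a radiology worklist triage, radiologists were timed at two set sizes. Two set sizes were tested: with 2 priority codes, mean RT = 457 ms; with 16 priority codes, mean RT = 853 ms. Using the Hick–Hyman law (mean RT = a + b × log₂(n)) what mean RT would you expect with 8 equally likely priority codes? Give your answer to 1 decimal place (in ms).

721.0 ms

Solve the two-equation system in a and b:
  b = (853 − 457) / (log₂ 16 − log₂ 2) = 396 / (4 − 1) = 132.000 ms/bit
  a = 457 − 132.000 × 1 = 325.000 ms
Then RT(8) = 325.000 + 132.000 × log₂ 8 = 325.000 + 132.000 × 3 ≈ 721.000 ms.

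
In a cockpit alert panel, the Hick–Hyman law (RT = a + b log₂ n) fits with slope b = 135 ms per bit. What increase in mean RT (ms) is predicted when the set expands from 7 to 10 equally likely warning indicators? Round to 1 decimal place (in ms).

The intercept a cancels: ΔRT = b·(log₂ n₂ − log₂ n₁) = b·log₂(n₂/n₁).
log₂(10) − log₂(7) = 3.3219 − 2.8074 = 0.5146.
ΔRT = 135 × 0.5146 = 69.467 ms.

69.5 ms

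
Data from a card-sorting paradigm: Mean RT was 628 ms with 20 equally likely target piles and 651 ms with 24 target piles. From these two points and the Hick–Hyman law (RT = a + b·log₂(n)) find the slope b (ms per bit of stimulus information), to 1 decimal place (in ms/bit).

Slope: b = (651 − 628) / (log₂ 24 − log₂ 20) = 23/0.2630 = 87.441 ms/bit.

87.4 ms/bit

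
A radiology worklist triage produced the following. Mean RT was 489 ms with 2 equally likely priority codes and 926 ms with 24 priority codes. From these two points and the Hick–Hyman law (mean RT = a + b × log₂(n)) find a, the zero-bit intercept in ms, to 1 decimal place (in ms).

b = (RT₂ − RT₁)/(log₂ n₂ − log₂ n₁) = (926 − 489)/(4.5850 − 1) = 121.898 ms/bit.
Intercept: a = 489 − 121.898·log₂(2) = 367.102 ms.

367.1 ms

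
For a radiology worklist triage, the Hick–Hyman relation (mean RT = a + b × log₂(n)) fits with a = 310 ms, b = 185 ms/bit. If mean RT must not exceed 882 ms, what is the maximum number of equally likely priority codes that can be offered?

8

Information budget: (882 − 310)/185 = 3.0919 bits, so n ≤ 2^3.0919 = 8.526 → at most 8.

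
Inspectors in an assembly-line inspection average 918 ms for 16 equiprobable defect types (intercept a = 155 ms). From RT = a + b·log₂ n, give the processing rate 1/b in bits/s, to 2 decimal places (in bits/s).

b = (918 − 155)/log₂ 16 = 763/4 = 190.750 ms per bit = 0.19075 s/bit; the reciprocal is 5.242 bits/s.

5.24 bits/s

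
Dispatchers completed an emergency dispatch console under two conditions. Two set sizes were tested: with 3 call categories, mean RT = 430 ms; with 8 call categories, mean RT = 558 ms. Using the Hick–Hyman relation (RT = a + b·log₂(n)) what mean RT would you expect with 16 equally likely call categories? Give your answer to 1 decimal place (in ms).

RT is linear in log₂ n, so two points fix the line:
  b = (558 − 430) / (log₂ 8 − log₂ 3) = 128 / (3 − 1.5850) = 90.457 ms/bit
  a = 430 − 90.457 × 1.5850 = 286.629 ms
Then RT(16) = 286.629 + 90.457 × log₂ 16 = 286.629 + 90.457 × 4 ≈ 648.457 ms.

648.5 ms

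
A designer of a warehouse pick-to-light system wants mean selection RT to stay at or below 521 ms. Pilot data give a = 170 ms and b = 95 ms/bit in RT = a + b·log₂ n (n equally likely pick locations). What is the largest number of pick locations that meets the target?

95·log₂ n ≤ 521 − 170 = 351, giving log₂ n ≤ 3.6947 and n ≤ 12.949. The largest whole number is 12.

12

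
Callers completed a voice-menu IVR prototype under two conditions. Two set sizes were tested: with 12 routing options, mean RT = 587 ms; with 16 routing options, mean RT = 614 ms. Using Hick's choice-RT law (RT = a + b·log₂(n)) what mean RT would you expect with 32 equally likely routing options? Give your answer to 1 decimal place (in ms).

Solve the two-equation system in a and b:
  b = (614 − 587) / (log₂ 16 − log₂ 12) = 27 / (4 − 3.5850) = 65.054 ms/bit
  a = 587 − 65.054 × 3.5850 = 353.783 ms
Then RT(32) = 353.783 + 65.054 × log₂ 32 = 353.783 + 65.054 × 5 ≈ 679.054 ms.

679.1 ms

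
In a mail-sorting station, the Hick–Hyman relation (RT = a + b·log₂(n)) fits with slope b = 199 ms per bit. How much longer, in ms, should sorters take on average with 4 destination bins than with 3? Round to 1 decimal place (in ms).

The intercept a cancels: ΔRT = b·(log₂ n₂ − log₂ n₁) = b·log₂(n₂/n₁).
log₂(4) − log₂(3) = 2 − 1.5850 = 0.4150.
ΔRT = 199 × 0.4150 = 82.592 ms.

82.6 ms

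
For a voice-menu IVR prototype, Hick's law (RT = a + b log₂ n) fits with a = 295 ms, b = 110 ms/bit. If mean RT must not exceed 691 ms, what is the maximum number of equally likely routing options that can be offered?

12

Set 295 + 110·log₂ n ≤ 691 → log₂ n ≤ (691 − 295)/110 = 3.6000.
So n ≤ 2^3.6000 = 12.126; the largest integer n is 12.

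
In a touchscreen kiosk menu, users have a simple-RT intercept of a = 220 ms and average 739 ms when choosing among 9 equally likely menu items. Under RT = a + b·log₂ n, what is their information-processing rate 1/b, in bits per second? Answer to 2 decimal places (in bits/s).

6.11 bits/s

b = (739 − 220)/log₂ 9 = 519/3.1699 = 163.726 ms per bit = 0.16373 s/bit; the reciprocal is 6.108 bits/s.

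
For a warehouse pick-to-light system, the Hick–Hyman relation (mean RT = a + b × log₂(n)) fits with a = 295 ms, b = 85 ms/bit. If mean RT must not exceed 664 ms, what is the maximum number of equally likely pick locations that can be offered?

Set 295 + 85·log₂ n ≤ 664 → log₂ n ≤ (664 − 295)/85 = 4.3412.
So n ≤ 2^4.3412 = 20.269; the largest integer n is 20.

20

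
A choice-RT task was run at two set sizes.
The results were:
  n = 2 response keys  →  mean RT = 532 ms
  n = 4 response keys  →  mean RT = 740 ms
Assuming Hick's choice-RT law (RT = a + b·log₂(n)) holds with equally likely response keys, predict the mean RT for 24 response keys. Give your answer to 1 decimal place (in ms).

With log₂ n on the abscissa the relation is linear; from the two conditions:
  b = (740 − 532) / (log₂ 4 − log₂ 2) = 208 / (2 − 1) = 208.000 ms/bit
  a = 532 − 208.000 × 1 = 324.000 ms
Then RT(24) = 324.000 + 208.000 × log₂ 24 = 324.000 + 208.000 × 4.5850 ≈ 1277.672 ms.

1277.7 ms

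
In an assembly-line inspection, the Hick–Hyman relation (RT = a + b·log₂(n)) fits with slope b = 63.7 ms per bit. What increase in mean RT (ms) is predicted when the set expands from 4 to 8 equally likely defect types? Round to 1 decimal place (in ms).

The intercept a cancels: ΔRT = b·(log₂ n₂ − log₂ n₁) = b·log₂(n₂/n₁).
log₂(8) − log₂(4) = log₂(8/4) = log₂(2) = 1.
ΔRT = 63.7 × 1.0000 = 63.700 ms.

63.7 ms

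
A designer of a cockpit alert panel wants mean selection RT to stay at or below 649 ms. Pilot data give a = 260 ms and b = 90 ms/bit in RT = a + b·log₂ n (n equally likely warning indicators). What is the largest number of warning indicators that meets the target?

Set 260 + 90·log₂ n ≤ 649 → log₂ n ≤ (649 − 260)/90 = 4.3222.
So n ≤ 2^4.3222 = 20.004; the largest integer n is 20.

20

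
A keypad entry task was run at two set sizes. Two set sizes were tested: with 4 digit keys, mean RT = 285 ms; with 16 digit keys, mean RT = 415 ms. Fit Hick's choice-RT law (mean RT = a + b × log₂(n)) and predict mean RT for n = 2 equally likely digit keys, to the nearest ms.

RT is linear in log₂ n, so two points fix the line:
  b = (415 − 285) / (log₂ 16 − log₂ 4) = 130 / (4 − 2) = 65 ms/bit
  a = 285 − 65 × 2 = 155 ms
Then RT(2) = 155 + 65 × log₂ 2 = 155 + 65 × 1 ≈ 220.000 ms.

220 ms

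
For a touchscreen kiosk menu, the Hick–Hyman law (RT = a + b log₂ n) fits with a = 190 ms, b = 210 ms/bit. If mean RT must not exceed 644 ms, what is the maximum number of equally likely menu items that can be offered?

4

Information budget: (644 − 190)/210 = 2.1619 bits, so n ≤ 2^2.1619 = 4.475 → at most 4.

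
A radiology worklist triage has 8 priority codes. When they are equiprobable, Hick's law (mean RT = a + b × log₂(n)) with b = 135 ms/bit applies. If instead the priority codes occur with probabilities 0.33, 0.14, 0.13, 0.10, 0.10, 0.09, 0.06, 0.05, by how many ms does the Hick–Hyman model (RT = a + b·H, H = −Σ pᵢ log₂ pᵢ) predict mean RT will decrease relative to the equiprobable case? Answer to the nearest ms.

35 ms

The RT saving is b·ΔH. Equiprobable H₀ = log₂(8) = 3.0000 bits; with the given probabilities H = 2.7442 bits.
b·(H₀ − H) = 135 × (3.0000 − 2.7442) = 34.53 ms.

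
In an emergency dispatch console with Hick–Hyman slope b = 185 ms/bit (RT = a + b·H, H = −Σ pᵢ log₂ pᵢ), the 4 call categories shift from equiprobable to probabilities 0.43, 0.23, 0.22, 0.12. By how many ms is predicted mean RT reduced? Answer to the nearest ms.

The RT saving is b·ΔH. Equiprobable H₀ = log₂(4) = 2.0000 bits; with the given probabilities H = 1.8589 bits.
b·(H₀ − H) = 185 × (2.0000 − 1.8589) = 26.11 ms.

26 ms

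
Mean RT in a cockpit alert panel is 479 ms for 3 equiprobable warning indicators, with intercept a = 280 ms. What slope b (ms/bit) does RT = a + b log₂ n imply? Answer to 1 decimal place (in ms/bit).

log₂(3) = 1.5850 bits.
b = (RT − a)/log₂ n = (479 − 280) / 1.5850 = 125.555 ms/bit.

125.6 ms/bit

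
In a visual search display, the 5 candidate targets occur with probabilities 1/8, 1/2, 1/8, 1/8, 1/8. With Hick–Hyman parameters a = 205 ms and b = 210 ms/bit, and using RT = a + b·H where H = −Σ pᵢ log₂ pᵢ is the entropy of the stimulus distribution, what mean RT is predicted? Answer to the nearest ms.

625 ms

H = −Σ pᵢ log₂ pᵢ = 0.125·3 + 0.5·1 + 0.125·3 + 0.125·3 + 0.125·3 = 2.000 bits.
RT = 205 + 210 × 2.000 = 625.00 ms.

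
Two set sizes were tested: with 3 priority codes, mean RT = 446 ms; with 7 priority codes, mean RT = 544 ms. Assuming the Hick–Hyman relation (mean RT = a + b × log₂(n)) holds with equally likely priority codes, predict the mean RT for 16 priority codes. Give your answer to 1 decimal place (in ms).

RT is linear in log₂ n, so two points fix the line:
  b = (544 − 446) / (log₂ 7 − log₂ 3) = 98 / (2.8074 − 1.5850) = 80.171 ms/bit
  a = 446 − 80.171 × 1.5850 = 318.933 ms
Then RT(16) = 318.933 + 80.171 × log₂ 16 = 318.933 + 80.171 × 4 ≈ 639.615 ms.

639.6 ms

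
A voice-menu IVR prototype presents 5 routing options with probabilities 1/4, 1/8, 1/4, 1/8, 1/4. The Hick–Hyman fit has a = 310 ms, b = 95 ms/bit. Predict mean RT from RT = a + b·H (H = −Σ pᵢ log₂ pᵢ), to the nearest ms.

524 ms

Each term −pᵢ log₂ pᵢ: 0.25·2 + 0.125·3 + 0.25·2 + 0.125·3 + 0.25·2; summed, H = 2.250 bits.
Mean RT = a + bH = 310 + 95·2.250 = 523.75 ms.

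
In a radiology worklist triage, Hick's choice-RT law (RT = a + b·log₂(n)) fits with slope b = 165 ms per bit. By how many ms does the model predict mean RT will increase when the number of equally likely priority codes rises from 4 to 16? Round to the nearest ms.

330 ms

Only the slope matters, since a is common to both: ΔRT = b·log₂(n₂/n₁).
log₂(16) − log₂(4) = log₂(16/4) = log₂(4) = 2.
ΔRT = 165 × 2.0000 = 330.000 ms.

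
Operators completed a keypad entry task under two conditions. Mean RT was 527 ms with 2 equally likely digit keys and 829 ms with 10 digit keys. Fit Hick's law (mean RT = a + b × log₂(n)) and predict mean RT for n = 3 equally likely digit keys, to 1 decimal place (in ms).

With log₂ n on the abscissa the relation is linear; from the two conditions:
  b = (829 − 527) / (log₂ 10 − log₂ 2) = 302 / (3.3219 − 1) = 130.064 ms/bit
  a = 527 − 130.064 × 1 = 396.936 ms
Then RT(3) = 396.936 + 130.064 × log₂ 3 = 396.936 + 130.064 × 1.5850 ≈ 603.083 ms.

603.1 ms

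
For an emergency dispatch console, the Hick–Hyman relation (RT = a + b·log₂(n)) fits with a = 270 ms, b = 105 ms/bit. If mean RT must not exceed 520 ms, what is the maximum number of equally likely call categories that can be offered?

Information budget: (520 − 270)/105 = 2.3810 bits, so n ≤ 2^2.3810 = 5.209 → at most 5.

5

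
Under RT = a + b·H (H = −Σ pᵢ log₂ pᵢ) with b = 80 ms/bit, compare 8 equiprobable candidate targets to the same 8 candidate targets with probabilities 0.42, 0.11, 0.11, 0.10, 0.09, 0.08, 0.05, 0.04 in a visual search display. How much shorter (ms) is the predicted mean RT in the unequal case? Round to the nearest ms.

35 ms

Equiprobable entropy H₀ = log₂ 8 = 3.0000 bits.
Skewed entropy H = −Σ pᵢ log₂ pᵢ = 2.5644 bits.
ΔRT = b·(H₀ − H) = 80 × 0.4356 = 34.85 ms.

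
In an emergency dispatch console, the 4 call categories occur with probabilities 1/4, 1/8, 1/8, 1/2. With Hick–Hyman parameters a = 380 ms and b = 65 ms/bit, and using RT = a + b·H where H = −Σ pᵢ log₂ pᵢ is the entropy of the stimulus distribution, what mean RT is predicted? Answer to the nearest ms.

494 ms

Each term −pᵢ log₂ pᵢ: 0.25·2 + 0.125·3 + 0.125·3 + 0.5·1; summed, H = 1.750 bits.
Mean RT = a + bH = 380 + 65·1.750 = 493.75 ms.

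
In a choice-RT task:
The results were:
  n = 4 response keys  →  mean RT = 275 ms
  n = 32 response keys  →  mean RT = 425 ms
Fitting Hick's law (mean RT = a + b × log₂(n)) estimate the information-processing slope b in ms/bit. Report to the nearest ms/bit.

50 ms/bit

b = (RT₂ − RT₁)/(log₂ n₂ − log₂ n₁) = (425 − 275)/(5 − 2) = 50 ms/bit.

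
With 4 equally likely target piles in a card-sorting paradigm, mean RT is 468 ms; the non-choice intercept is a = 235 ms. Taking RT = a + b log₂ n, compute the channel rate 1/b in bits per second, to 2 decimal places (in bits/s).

8.58 bits/s

b = (468 − 235)/log₂ 4 = 233/2 = 116.500 ms per bit = 0.11650 s/bit; the reciprocal is 8.584 bits/s.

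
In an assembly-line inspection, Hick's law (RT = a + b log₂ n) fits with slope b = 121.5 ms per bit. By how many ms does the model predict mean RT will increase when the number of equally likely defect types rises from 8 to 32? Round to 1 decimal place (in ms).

243.0 ms

The intercept a cancels: ΔRT = b·(log₂ n₂ − log₂ n₁) = b·log₂(n₂/n₁).
log₂(32) − log₂(8) = log₂(32/8) = log₂(4) = 2.
ΔRT = 121.5 × 2.0000 = 243.000 ms.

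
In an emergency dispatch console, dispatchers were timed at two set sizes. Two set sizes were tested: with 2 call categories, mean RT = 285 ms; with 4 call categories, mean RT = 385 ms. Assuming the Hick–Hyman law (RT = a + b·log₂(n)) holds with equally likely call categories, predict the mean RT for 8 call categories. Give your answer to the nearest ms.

Solve the two-equation system in a and b:
  b = (385 − 285) / (log₂ 4 − log₂ 2) = 100 / (2 − 1) = 100 ms/bit
  a = 285 − 100 × 1 = 185 ms
Then RT(8) = 185 + 100 × log₂ 8 = 185 + 100 × 3 ≈ 485.000 ms.

485 ms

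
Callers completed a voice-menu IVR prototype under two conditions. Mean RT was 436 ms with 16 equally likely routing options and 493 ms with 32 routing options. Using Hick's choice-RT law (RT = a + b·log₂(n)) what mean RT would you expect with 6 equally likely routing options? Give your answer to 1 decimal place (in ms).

Solve the two-equation system in a and b:
  b = (493 − 436) / (log₂ 32 − log₂ 16) = 57 / (5 − 4) = 57.000 ms/bit
  a = 436 − 57.000 × 4 = 208.000 ms
Then RT(6) = 208.000 + 57.000 × log₂ 6 = 208.000 + 57.000 × 2.5850 ≈ 355.343 ms.

355.3 ms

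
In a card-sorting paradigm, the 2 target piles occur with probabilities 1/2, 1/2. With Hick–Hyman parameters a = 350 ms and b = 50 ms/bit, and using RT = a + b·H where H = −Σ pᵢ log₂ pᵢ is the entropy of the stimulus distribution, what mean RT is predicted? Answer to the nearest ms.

400 ms

Each term −pᵢ log₂ pᵢ: 0.5·1 + 0.5·1; summed, H = 1.000 bits.
Mean RT = a + bH = 350 + 50·1.000 = 400.00 ms.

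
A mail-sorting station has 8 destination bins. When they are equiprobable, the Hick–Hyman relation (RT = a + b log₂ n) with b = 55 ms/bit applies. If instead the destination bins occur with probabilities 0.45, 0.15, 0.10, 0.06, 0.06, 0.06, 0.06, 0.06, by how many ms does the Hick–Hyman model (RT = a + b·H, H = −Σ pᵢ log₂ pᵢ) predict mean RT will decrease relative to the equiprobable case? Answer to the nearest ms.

29 ms

Equiprobable entropy H₀ = log₂ 8 = 3.0000 bits.
Skewed entropy H = −Σ pᵢ log₂ pᵢ = 2.4788 bits.
ΔRT = b·(H₀ − H) = 55 × 0.5212 = 28.67 ms.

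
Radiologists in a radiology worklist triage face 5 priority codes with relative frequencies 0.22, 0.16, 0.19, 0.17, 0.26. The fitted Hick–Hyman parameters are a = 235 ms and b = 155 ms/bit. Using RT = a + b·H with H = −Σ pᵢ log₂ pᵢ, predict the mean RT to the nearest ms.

591 ms

Entropy contributions −pᵢ log₂ pᵢ: 0.4806, 0.4230, 0.4552, 0.4346, 0.5053; sum H = 2.2987 bits.
RT = a + bH = 235 + 155·2.2987 = 591.30 ms.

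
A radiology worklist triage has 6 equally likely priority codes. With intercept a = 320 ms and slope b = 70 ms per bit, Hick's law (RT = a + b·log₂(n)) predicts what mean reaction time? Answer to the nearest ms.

log₂(6) = 2.5850 bits, so RT = 320 + 70 × 2.5850 ≈ 500.947 ms.

501 ms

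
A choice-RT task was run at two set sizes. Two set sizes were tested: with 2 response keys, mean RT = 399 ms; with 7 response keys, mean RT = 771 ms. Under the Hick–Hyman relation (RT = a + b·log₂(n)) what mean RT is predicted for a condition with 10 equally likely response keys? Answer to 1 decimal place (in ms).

876.9 ms

Fit slope and intercept:
  b = (771 − 399) / (log₂ 7 − log₂ 2) = 372 / (2.8074 − 1) = 205.826 ms/bit
  a = 399 − 205.826 × 1 = 193.174 ms
Then RT(10) = 193.174 + 205.826 × log₂ 10 = 193.174 + 205.826 × 3.3219 ≈ 876.912 ms.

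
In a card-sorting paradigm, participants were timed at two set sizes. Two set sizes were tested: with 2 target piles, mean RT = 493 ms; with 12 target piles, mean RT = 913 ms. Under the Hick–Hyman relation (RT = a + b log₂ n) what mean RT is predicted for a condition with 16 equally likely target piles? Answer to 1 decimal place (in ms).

Solve the two-equation system in a and b:
  b = (913 − 493) / (log₂ 12 − log₂ 2) = 420 / (3.5850 − 1) = 162.478 ms/bit
  a = 493 − 162.478 × 1 = 330.522 ms
Then RT(16) = 330.522 + 162.478 × log₂ 16 = 330.522 + 162.478 × 4 ≈ 980.435 ms.

980.4 ms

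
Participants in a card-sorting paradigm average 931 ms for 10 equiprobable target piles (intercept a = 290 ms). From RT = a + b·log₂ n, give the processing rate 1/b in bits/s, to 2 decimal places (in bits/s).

Choice component = 931 − 290 = 641 ms over log₂(10) = 3.3219 bits.
b = 641 / 3.3219 = 192.960 ms/bit, so 1/b = 5.182 bits/s.

5.18 bits/s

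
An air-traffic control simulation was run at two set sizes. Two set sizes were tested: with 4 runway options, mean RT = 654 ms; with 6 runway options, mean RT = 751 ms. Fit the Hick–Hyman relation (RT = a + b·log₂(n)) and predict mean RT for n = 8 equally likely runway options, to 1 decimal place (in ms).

819.8 ms

RT is linear in log₂ n, so two points fix the line:
  b = (751 − 654) / (log₂ 6 − log₂ 4) = 97 / (2.5850 − 2) = 165.823 ms/bit
  a = 654 − 165.823 × 2 = 322.355 ms
Then RT(8) = 322.355 + 165.823 × log₂ 8 = 322.355 + 165.823 × 3 ≈ 819.823 ms.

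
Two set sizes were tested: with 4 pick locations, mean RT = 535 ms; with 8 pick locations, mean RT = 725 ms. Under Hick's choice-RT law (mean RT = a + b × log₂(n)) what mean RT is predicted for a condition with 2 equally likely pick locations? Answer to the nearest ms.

345 ms

Fit slope and intercept:
  b = (725 − 535) / (log₂ 8 − log₂ 4) = 190 / (3 − 2) = 190 ms/bit
  a = 535 − 190 × 2 = 155 ms
Then RT(2) = 155 + 190 × log₂ 2 = 155 + 190 × 1 ≈ 345.000 ms.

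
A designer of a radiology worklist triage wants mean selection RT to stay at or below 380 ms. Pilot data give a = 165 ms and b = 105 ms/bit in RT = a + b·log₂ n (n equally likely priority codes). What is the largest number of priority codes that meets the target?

4

Information budget: (380 − 165)/105 = 2.0476 bits, so n ≤ 2^2.0476 = 4.134 → at most 4.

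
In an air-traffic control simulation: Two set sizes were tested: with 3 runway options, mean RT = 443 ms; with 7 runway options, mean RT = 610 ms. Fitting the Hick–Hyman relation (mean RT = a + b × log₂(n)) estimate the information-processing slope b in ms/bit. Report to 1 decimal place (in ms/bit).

b = (RT₂ − RT₁)/(log₂ n₂ − log₂ n₁) = (610 − 443)/(2.8074 − 1.5850) = 136.617 ms/bit.

136.6 ms/bit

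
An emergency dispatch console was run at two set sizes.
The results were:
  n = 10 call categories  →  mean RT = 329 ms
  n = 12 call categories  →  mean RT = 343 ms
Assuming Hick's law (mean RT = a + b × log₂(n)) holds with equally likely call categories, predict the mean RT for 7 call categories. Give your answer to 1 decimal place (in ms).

301.6 ms

With log₂ n on the abscissa the relation is linear; from the two conditions:
  b = (343 − 329) / (log₂ 12 − log₂ 10) = 14 / (3.5850 − 3.3219) = 53.225 ms/bit
  a = 329 − 53.225 × 3.3219 = 152.190 ms
Then RT(7) = 152.190 + 53.225 × log₂ 7 = 152.190 + 53.225 × 2.8074 ≈ 301.612 ms.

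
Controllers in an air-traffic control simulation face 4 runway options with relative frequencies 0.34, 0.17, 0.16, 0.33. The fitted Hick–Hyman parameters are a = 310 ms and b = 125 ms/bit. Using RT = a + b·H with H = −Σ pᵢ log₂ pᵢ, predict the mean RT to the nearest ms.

Entropy contributions −pᵢ log₂ pᵢ: 0.5292, 0.4346, 0.4230, 0.5278; sum H = 1.9146 bits.
RT = a + bH = 310 + 125·1.9146 = 549.33 ms.

549 ms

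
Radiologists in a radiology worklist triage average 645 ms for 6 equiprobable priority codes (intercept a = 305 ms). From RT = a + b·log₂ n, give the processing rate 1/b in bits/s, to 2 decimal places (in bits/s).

b = (645 − 305)/log₂ 6 = 340/2.5850 = 131.530 ms per bit = 0.13153 s/bit; the reciprocal is 7.603 bits/s.

7.60 bits/s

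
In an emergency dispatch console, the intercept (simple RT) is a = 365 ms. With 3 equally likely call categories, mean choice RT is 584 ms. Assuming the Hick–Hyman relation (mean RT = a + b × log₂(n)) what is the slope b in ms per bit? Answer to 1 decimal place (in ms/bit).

3 alternatives carry log₂ 3 = 1.5850 bits; the choice cost is 584 − 365 = 219 ms, so b = 219/1.5850 = 138.174 ms/bit.

138.2 ms/bit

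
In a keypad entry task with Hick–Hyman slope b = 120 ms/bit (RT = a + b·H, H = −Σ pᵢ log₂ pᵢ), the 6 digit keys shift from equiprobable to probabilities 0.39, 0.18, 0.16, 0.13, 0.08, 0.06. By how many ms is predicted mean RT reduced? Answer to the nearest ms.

The RT saving is b·ΔH. Equiprobable H₀ = log₂(6) = 2.5850 bits; with the given probabilities H = 2.3158 bits.
b·(H₀ − H) = 120 × (2.5850 − 2.3158) = 32.30 ms.

32 ms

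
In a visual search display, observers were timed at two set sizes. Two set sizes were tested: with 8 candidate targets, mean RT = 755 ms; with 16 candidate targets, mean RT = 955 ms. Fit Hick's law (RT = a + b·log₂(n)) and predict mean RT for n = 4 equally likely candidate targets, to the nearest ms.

555 ms

With log₂ n on the abscissa the relation is linear; from the two conditions:
  b = (955 − 755) / (log₂ 16 − log₂ 8) = 200 / (4 − 3) = 200 ms/bit
  a = 755 − 200 × 3 = 155 ms
Then RT(4) = 155 + 200 × log₂ 4 = 155 + 200 × 2 ≈ 555.000 ms.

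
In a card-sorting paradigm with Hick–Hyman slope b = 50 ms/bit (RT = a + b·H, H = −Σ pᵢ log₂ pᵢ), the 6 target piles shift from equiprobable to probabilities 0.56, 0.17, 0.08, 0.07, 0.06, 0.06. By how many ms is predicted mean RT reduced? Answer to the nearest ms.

32 ms

The RT saving is b·ΔH. Equiprobable H₀ = log₂(6) = 2.5850 bits; with the given probabilities H = 1.9502 bits.
b·(H₀ − H) = 50 × (2.5850 − 1.9502) = 31.74 ms.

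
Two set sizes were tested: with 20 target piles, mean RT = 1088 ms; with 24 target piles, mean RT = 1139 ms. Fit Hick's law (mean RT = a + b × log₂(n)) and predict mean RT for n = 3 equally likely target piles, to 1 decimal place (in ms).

557.3 ms

RT is linear in log₂ n, so two points fix the line:
  b = (1139 − 1088) / (log₂ 24 − log₂ 20) = 51 / (4.5850 − 4.3219) = 193.891 ms/bit
  a = 1088 − 193.891 × 4.3219 = 250.017 ms
Then RT(3) = 250.017 + 193.891 × log₂ 3 = 250.017 + 193.891 × 1.5850 ≈ 557.327 ms.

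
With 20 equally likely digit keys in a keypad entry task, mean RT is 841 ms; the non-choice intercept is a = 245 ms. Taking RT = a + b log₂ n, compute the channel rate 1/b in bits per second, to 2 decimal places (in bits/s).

b = (841 − 245)/log₂ 20 = 596/4.3219 = 137.901 ms per bit = 0.13790 s/bit; the reciprocal is 7.252 bits/s.

7.25 bits/s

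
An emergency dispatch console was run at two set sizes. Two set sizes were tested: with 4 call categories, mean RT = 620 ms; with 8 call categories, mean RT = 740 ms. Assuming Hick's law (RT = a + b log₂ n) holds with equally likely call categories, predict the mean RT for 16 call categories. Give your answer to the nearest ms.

860 ms

RT is linear in log₂ n, so two points fix the line:
  b = (740 − 620) / (log₂ 8 − log₂ 4) = 120 / (3 − 2) = 120 ms/bit
  a = 620 − 120 × 2 = 380 ms
Then RT(16) = 380 + 120 × log₂ 16 = 380 + 120 × 4 ≈ 860.000 ms.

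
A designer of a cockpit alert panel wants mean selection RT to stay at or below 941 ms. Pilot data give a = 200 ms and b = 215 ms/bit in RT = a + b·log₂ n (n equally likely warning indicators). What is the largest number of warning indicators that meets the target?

10

215·log₂ n ≤ 941 − 200 = 741, giving log₂ n ≤ 3.4465 and n ≤ 10.902. The largest whole number is 10.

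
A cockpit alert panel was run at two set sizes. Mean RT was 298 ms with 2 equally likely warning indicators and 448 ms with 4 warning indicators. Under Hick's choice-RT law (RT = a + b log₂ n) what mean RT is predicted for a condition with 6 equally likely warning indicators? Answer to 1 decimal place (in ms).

RT is linear in log₂ n, so two points fix the line:
  b = (448 − 298) / (log₂ 4 − log₂ 2) = 150 / (2 − 1) = 150.000 ms/bit
  a = 298 − 150.000 × 1 = 148.000 ms
Then RT(6) = 148.000 + 150.000 × log₂ 6 = 148.000 + 150.000 × 2.5850 ≈ 535.744 ms.

535.7 ms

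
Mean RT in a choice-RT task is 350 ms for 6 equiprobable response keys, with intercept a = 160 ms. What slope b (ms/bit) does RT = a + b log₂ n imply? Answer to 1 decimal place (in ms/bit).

log₂(6) = 2.5850 bits.
b = (RT − a)/log₂ n = (350 − 160) / 2.5850 = 73.502 ms/bit.

73.5 ms/bit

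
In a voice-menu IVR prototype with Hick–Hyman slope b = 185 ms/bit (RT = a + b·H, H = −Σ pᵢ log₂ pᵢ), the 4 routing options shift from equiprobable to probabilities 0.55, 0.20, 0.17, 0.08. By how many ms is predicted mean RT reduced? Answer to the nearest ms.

Equiprobable entropy H₀ = log₂ 4 = 2.0000 bits.
Skewed entropy H = −Σ pᵢ log₂ pᵢ = 1.6649 bits.
ΔRT = b·(H₀ − H) = 185 × 0.3351 = 62.00 ms.

62 ms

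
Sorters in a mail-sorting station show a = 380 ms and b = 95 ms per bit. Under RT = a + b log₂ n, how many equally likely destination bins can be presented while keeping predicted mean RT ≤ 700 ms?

Set 380 + 95·log₂ n ≤ 700 → log₂ n ≤ (700 − 380)/95 = 3.3684.
So n ≤ 2^3.3684 = 10.328; the largest integer n is 10.

10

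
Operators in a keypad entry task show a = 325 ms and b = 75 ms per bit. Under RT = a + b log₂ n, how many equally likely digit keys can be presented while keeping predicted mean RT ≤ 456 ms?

75·log₂ n ≤ 456 − 325 = 131, giving log₂ n ≤ 1.7467 and n ≤ 3.356. The largest whole number is 3.

3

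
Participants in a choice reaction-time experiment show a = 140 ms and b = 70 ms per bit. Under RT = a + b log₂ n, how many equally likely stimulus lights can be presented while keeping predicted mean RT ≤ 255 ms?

3

70·log₂ n ≤ 255 − 140 = 115, giving log₂ n ≤ 1.6429 and n ≤ 3.123. The largest whole number is 3.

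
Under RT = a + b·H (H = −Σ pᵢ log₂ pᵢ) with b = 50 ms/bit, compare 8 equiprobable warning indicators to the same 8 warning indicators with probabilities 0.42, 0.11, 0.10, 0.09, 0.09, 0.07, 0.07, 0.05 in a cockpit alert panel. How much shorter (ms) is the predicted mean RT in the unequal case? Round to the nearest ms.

21 ms

The RT saving is b·ΔH. Equiprobable H₀ = log₂(8) = 3.0000 bits; with the given probabilities H = 2.5866 bits.
b·(H₀ − H) = 50 × (3.0000 − 2.5866) = 20.67 ms.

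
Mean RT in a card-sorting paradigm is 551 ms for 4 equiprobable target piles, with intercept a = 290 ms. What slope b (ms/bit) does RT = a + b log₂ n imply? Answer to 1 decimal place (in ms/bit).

130.5 ms/bit

log₂(4) = 2 bits.
b = (RT − a)/log₂ n = (551 − 290) / 2 = 130.500 ms/bit.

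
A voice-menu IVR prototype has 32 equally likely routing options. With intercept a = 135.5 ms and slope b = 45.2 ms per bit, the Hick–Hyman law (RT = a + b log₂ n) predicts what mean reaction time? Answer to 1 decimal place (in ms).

361.5 ms

log₂(32) = 5 bits, so RT = 135.5 + 45.2 × 5 ≈ 361.500 ms.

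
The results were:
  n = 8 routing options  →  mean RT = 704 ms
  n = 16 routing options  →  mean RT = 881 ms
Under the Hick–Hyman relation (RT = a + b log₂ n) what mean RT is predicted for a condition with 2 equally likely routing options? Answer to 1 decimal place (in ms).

350.0 ms

Fit slope and intercept:
  b = (881 − 704) / (log₂ 16 − log₂ 8) = 177 / (4 − 3) = 177.000 ms/bit
  a = 704 − 177.000 × 3 = 173.000 ms
Then RT(2) = 173.000 + 177.000 × log₂ 2 = 173.000 + 177.000 × 1 ≈ 350.000 ms.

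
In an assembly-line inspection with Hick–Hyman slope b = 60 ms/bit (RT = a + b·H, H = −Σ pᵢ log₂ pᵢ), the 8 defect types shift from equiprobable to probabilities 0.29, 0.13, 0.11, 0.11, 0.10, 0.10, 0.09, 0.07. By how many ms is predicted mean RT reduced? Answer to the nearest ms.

Equiprobable entropy H₀ = log₂ 8 = 3.0000 bits.
Skewed entropy H = −Σ pᵢ log₂ pᵢ = 2.8467 bits.
ΔRT = b·(H₀ − H) = 60 × 0.1533 = 9.20 ms.

9 ms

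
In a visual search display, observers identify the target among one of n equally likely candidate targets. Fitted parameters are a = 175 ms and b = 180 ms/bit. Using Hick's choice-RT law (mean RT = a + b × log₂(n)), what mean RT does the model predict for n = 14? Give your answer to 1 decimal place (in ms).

log₂(14) = 3.8074 bits, so RT = 175 + 180 × 3.8074 ≈ 860.324 ms.

860.3 ms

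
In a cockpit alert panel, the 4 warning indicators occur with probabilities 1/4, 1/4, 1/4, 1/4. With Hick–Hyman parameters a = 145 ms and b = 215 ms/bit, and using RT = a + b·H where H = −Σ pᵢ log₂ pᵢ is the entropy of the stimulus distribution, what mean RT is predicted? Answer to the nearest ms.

H = −Σ pᵢ log₂ pᵢ = 0.25·2 + 0.25·2 + 0.25·2 + 0.25·2 = 2.000 bits.
RT = 145 + 215 × 2.000 = 575.00 ms.

575 ms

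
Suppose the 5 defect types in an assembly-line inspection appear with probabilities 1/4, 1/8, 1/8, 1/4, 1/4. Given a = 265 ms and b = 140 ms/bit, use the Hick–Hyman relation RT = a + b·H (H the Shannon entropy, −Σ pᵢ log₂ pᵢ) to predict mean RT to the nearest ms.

Each term −pᵢ log₂ pᵢ: 0.25·2 + 0.125·3 + 0.125·3 + 0.25·2 + 0.25·2; summed, H = 2.250 bits.
Mean RT = a + bH = 265 + 140·2.250 = 580.00 ms.

580 ms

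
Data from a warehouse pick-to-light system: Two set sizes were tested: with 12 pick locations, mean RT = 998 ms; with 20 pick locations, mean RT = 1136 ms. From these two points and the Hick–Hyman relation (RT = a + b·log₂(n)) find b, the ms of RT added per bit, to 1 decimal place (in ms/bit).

187.3 ms/bit

b = (RT₂ − RT₁)/(log₂ n₂ − log₂ n₁) = (1136 − 998)/(4.3219 − 3.5850) = 187.254 ms/bit.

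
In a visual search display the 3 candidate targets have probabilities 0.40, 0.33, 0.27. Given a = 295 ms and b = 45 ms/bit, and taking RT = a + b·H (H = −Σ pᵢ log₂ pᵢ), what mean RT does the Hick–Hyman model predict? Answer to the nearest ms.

Entropy contributions −pᵢ log₂ pᵢ: 0.5288, 0.5278, 0.5100; sum H = 1.5666 bits.
RT = a + bH = 295 + 45·1.5666 = 365.50 ms.

365 ms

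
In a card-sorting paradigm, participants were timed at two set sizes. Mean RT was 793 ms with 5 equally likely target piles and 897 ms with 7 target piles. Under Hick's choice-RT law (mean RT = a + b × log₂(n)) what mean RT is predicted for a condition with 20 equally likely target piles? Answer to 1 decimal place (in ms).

RT is linear in log₂ n, so two points fix the line:
  b = (897 − 793) / (log₂ 7 − log₂ 5) = 104 / (2.8074 − 2.3219) = 214.244 ms/bit
  a = 793 − 214.244 × 2.3219 = 295.540 ms
Then RT(20) = 295.540 + 214.244 × log₂ 20 = 295.540 + 214.244 × 4.3219 ≈ 1221.489 ms.

1221.5 ms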